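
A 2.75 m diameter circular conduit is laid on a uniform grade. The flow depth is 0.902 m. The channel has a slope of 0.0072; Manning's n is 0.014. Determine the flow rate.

For a circular section of diameter D = 2.75 m at depth y = 0.902 m, the central angle is θ = 2 arccos(1 − 2y/D) = 2.439 rad. Then A = (D²/8)(θ − sin θ) = 1.695 m² and P = Dθ/2 = 3.354 m.
Hydraulic radius R = A/P = 1.695/3.354 = 0.5054 m.
Manning's equation: Q = (1/n) A R^(2/3) S^(1/2) = (1/0.014) × 1.695 × 0.5054^(2/3) × 0.0072^(1/2) = 6.52 m³/s.

Q = 6.52 m³/s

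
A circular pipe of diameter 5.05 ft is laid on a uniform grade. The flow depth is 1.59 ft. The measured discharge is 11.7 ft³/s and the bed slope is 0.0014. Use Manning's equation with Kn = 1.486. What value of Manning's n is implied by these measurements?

n = 0.0239

For a circular section of diameter D = 5.05 ft at depth y = 1.59 ft, the central angle is θ = 2 arccos(1 − 2y/D) = 2.383 rad. Then A = (D²/8)(θ − sin θ) = 5.403 ft² and P = Dθ/2 = 6.017 ft.
Hydraulic radius R = A/P = 5.403/6.017 = 0.898 ft.
Rearranging Manning's equation: n = (1.486/Q) A R^(2/3) S^(1/2) = (1.486/11.7) × 5.403 × 0.898^(2/3) × √0.0014 = 0.0239.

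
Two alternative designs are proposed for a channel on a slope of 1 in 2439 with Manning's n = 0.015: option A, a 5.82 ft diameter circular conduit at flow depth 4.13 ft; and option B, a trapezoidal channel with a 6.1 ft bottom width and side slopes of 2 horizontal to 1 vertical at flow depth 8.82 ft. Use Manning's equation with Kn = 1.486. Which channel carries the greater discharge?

channel B

Channel A: For a circular section of diameter D = 5.82 ft at depth y = 4.13 ft, the central angle is θ = 2 arccos(1 − 2y/D) = 4.007 rad. Then A = (D²/8)(θ − sin θ) = 20.19 ft² and P = Dθ/2 = 11.66 ft. Hydraulic radius R = A/P = 20.19/11.66 = 1.731 ft. Q_A = (1.486/0.015)·20.19·1.731^(2/3)·√0.00041 = 58.39 ft³/s.
Channel B: With bottom width b = 6.1 ft and side slope z = 2: A = (b + zy)y = (6.1 + 2×8.82)×8.82 = 209.4 ft²; P = b + 2y√(1+z²) = 6.1 + 2×8.82×2.236 = 45.54 ft. Hydraulic radius R = A/P = 209.4/45.54 = 4.597 ft. Q_B = (1.486/0.015)·209.4·4.597^(2/3)·√0.00041 = 1161 ft³/s.
Q_A = 58.39 ft³/s vs Q_B = 1161 ft³/s, so channel B carries more.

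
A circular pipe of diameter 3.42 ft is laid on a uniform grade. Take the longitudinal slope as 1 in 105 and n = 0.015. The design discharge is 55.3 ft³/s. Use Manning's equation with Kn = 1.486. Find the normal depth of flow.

Manning's equation rearranged: A R^(2/3) = nQ / (1.486·√S) = 0.015 × 55.3 / (1.486 × √0.009524) = 5.72.
At y = 2.58 ft: A R^(2/3) = 7.597 — too large.
At y = 1.53 ft: A R^(2/3) = 3.411 — too small.
At y = 2.09 ft: A R^(2/3) = 5.717 — ≈ 5.72.

y_n = 2.09 ft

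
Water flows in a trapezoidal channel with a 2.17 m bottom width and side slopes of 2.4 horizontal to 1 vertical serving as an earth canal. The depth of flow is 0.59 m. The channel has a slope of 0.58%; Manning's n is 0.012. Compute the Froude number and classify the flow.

With bottom width b = 2.17 m and side slope z = 2.4: A = (b + zy)y = (2.17 + 2.4×0.59)×0.59 = 2.116 m²; P = b + 2y√(1+z²) = 2.17 + 2×0.59×2.6 = 5.238 m.
Hydraulic radius R = A/P = 2.116/5.238 = 0.4039 m.
V = (1/n) R^(2/3) √S = (1/0.012) × 0.4039^(2/3) × √0.0058 = 3.468 m/s. Hydraulic depth D_h = A/T = 2.116/5.002 = 0.423 m.
Froude number Fr = V/√(g·D_h) = 3.468/√(9.81×0.423) = 1.7, which is greater than 1, so the flow is supercritical.

supercritical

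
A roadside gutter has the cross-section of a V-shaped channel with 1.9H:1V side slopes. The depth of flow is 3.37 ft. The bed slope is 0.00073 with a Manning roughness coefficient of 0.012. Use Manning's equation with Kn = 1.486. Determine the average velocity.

For a triangular section with side slope z = 1.9: A = zy² = 1.9×3.37² = 21.58 ft²; P = 2y√(1+z²) = 2×3.37×2.147 = 14.47 ft.
Hydraulic radius R = A/P = 21.58/14.47 = 1.491 ft.
From Manning's equation, V = (1.486/n) R^(2/3) S^(1/2) = (1.486/0.012) × 1.491^(2/3) × 0.00073^(1/2) = 4.37 ft/s.

V = 4.37 ft/s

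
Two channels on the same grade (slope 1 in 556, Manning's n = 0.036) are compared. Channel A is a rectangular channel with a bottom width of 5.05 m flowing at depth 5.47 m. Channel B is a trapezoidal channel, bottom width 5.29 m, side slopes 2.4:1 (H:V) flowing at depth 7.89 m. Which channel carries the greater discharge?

Channel A: Flow area A = b·y = 5.05 × 5.47 = 27.62 m². Wetted perimeter P = b + 2y = 5.05 + 2×5.47 = 15.99 m. Hydraulic radius R = A/P = 27.62/15.99 = 1.728 m. Q_A = (1/0.036)·27.62·1.728^(2/3)·√0.001799 = 46.85 m³/s.
Channel B: With bottom width b = 5.29 m and side slope z = 2.4: A = (b + zy)y = (5.29 + 2.4×7.89)×7.89 = 191.1 m²; P = b + 2y√(1+z²) = 5.29 + 2×7.89×2.6 = 46.32 m. Hydraulic radius R = A/P = 191.1/46.32 = 4.127 m. Q_B = (1/0.036)·191.1·4.127^(2/3)·√0.001799 = 579.3 m³/s.
Q_A = 46.85 m³/s vs Q_B = 579.3 m³/s, so channel B carries more.

channel B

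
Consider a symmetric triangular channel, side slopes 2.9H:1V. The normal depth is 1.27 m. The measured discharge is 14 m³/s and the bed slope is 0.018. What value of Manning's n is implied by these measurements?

For a triangular section with side slope z = 2.9: A = zy² = 2.9×1.27² = 4.677 m²; P = 2y√(1+z²) = 2×1.27×3.068 = 7.792 m.
Hydraulic radius R = A/P = 4.677/7.792 = 0.6003 m.
Rearranging Manning's equation: n = (1/Q) A R^(2/3) S^(1/2) = (1/14) × 4.677 × 0.6003^(2/3) × √0.018 = 0.0319.

n = 0.0319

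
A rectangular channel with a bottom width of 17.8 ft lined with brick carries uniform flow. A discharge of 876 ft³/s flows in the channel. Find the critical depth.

y_c = 4.22 ft

For a rectangular channel, critical depth y_c = (q²/g)^(1/3) where q = Q/b = 876/17.8 = 49.21 ft²/s.
So y_c = (49.21²/32.2)^(1/3) = 4.22 ft.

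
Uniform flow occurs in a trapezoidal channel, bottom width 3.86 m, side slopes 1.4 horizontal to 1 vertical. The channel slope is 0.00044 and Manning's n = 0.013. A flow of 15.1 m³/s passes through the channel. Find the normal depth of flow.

y_n = 1.54 m

Manning's equation rearranged: A R^(2/3) = nQ / (1·√S) = 0.013 × 15.1 / (√0.00044) = 9.358.
At y = 1.86 m: A R^(2/3) = 13.36 — over.
At y = 1.29 m: A R^(2/3) = 6.716 — short.
At y = 1.54 m: A R^(2/3) = 9.336 — matches.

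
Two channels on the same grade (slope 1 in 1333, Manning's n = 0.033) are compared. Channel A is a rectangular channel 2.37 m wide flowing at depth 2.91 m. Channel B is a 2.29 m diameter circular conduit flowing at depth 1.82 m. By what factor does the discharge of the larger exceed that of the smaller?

2.23

Channel A: Flow area A = b·y = 2.37 × 2.91 = 6.897 m². Wetted perimeter P = b + 2y = 2.37 + 2×2.91 = 8.19 m. Hydraulic radius R = A/P = 6.897/8.19 = 0.8421 m. Q_A = (1/0.033)·6.897·0.8421^(2/3)·√0.0007502 = 5.104 m³/s.
Channel B: For a circular section of diameter D = 2.29 m at depth y = 1.82 m, the central angle is θ = 2 arccos(1 − 2y/D) = 4.403 rad. Then A = (D²/8)(θ − sin θ) = 3.51 m² and P = Dθ/2 = 5.041 m. Hydraulic radius R = A/P = 3.51/5.041 = 0.6963 m. Q_B = (1/0.033)·3.51·0.6963^(2/3)·√0.0007502 = 2.289 m³/s.
The larger discharge is 5.104 m³/s and the smaller is 2.289 m³/s; the ratio is 2.23.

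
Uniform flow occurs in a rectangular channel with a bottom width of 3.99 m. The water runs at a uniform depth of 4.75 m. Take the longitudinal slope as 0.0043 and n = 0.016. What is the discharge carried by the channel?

Q = 97.4 m³/s

Flow area A = b·y = 3.99 × 4.75 = 18.95 m². Wetted perimeter P = b + 2y = 3.99 + 2×4.75 = 13.49 m.
Hydraulic radius R = A/P = 18.95/13.49 = 1.405 m.
Manning's equation: Q = (1/n) A R^(2/3) S^(1/2) = (1/0.016) × 18.95 × 1.405^(2/3) × 0.0043^(1/2) = 97.4 m³/s.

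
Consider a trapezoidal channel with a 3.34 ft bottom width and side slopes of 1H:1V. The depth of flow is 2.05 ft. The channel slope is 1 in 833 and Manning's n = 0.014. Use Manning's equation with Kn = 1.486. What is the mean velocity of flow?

With bottom width b = 3.34 ft and side slope z = 1: A = (b + zy)y = (3.34 + 1×2.05)×2.05 = 11.05 ft²; P = b + 2y√(1+z²) = 3.34 + 2×2.05×1.414 = 9.138 ft.
Hydraulic radius R = A/P = 11.05/9.138 = 1.209 ft.
From Manning's equation, V = (1.486/n) R^(2/3) S^(1/2) = (1.486/0.014) × 1.209^(2/3) × 0.0012^(1/2) = 4.17 ft/s.

V = 4.17 ft/s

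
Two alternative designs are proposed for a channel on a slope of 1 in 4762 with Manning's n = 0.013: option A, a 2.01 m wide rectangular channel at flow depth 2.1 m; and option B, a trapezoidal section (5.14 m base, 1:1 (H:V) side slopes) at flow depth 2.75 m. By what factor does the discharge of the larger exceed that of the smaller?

9.4

Channel A: Flow area A = b·y = 2.01 × 2.1 = 4.221 m². Wetted perimeter P = b + 2y = 2.01 + 2×2.1 = 6.21 m. Hydraulic radius R = A/P = 4.221/6.21 = 0.6797 m. Q_A = (1/0.013)·4.221·0.6797^(2/3)·√0.00021 = 3.637 m³/s.
Channel B: With bottom width b = 5.14 m and side slope z = 1: A = (b + zy)y = (5.14 + 1×2.75)×2.75 = 21.7 m²; P = b + 2y√(1+z²) = 5.14 + 2×2.75×1.414 = 12.92 m. Hydraulic radius R = A/P = 21.7/12.92 = 1.68 m. Q_B = (1/0.013)·21.7·1.68^(2/3)·√0.00021 = 34.18 m³/s.
The larger discharge is 34.18 m³/s and the smaller is 3.637 m³/s; the ratio is 9.4.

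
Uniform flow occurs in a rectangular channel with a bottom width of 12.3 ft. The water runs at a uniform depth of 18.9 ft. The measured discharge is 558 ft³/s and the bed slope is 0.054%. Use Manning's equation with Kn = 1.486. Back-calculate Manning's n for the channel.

Flow area A = b·y = 12.3 × 18.9 = 232.5 ft². Wetted perimeter P = b + 2y = 12.3 + 2×18.9 = 50.1 ft.
Hydraulic radius R = A/P = 232.5/50.1 = 4.64 ft.
Rearranging Manning's equation: n = (1.486/Q) A R^(2/3) S^(1/2) = (1.486/558) × 232.5 × 4.64^(2/3) × √0.00054 = 0.04.

n = 0.04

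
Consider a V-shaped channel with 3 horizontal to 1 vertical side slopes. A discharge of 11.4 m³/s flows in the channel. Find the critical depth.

y_c = 1.24 m

At critical depth, Q² T / (g A³) = 1, i.e. A³/T = Q²/g = 11.4²/9.81 = 13.25.
At y = 0.98 m: A³/T = 4.068 — low.
At y = 1.46 m: A³/T = 29.85 — high.
At y = 1.24 m: A³/T = 13.19 — ≈ 13.25.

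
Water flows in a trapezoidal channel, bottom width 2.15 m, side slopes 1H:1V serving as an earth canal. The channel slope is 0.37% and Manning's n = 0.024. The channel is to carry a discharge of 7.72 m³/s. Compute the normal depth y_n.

y_n = 1.16 m

Manning's equation rearranged: A R^(2/3) = nQ / (1·√S) = 0.024 × 7.72 / (√0.0037) = 3.046.
Trying y = 0.798 m: A R^(2/3) = 1.548 — too small.
Trying y = 1.47 m: A R^(2/3) = 4.751 — too large.
Trying y = 1.16 m: A R^(2/3) = 3.047 — ≈ 3.046.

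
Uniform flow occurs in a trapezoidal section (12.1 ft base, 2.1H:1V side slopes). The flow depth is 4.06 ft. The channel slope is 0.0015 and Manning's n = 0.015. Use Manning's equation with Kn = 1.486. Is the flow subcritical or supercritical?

With bottom width b = 12.1 ft and side slope z = 2.1: A = (b + zy)y = (12.1 + 2.1×4.06)×4.06 = 83.74 ft²; P = b + 2y√(1+z²) = 12.1 + 2×4.06×2.326 = 30.99 ft.
Hydraulic radius R = A/P = 83.74/30.99 = 2.703 ft.
V = (1.486/n) R^(2/3) √S = (1.486/0.015) × 2.703^(2/3) × √0.0015 = 7.444 ft/s. Hydraulic depth D_h = A/T = 83.74/29.15 = 2.873 ft.
Froude number Fr = V/√(g·D_h) = 7.444/√(32.2×2.873) = 0.774, which is less than 1, so the flow is subcritical.

subcritical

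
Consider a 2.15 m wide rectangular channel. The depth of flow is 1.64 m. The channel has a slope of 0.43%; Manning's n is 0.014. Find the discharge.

Flow area A = b·y = 2.15 × 1.64 = 3.526 m². Wetted perimeter P = b + 2y = 2.15 + 2×1.64 = 5.43 m.
Hydraulic radius R = A/P = 3.526/5.43 = 0.6494 m.
Manning's equation: Q = (1/n) A R^(2/3) S^(1/2) = (1/0.014) × 3.526 × 0.6494^(2/3) × 0.0043^(1/2) = 12.4 m³/s.

Q = 12.4 m³/s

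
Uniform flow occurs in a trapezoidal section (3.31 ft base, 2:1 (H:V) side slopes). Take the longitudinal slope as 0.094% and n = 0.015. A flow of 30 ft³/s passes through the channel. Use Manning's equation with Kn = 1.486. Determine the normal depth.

Manning's equation rearranged: A R^(2/3) = nQ / (1.486·√S) = 0.015 × 30 / (1.486 × √0.00094) = 9.877.
Trying y = 1.76 ft: A R^(2/3) = 12.62 — high.
Trying y = 1.35 ft: A R^(2/3) = 7.383 — low.
Trying y = 1.56 ft: A R^(2/3) = 9.864 — matches.

y_n = 1.56 ft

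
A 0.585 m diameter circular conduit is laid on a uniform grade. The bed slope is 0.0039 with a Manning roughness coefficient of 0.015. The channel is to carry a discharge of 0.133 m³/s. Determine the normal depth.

y_n = 0.267 m

Manning's equation rearranged: A R^(2/3) = nQ / (1·√S) = 0.015 × 0.133 / (√0.0039) = 0.03195.
Try y = 0.234 m: A R^(2/3) = 0.02514 — short.
Try y = 0.316 m: A R^(2/3) = 0.04244 — over.
Try y = 0.267 m: A R^(2/3) = 0.03186 — matches.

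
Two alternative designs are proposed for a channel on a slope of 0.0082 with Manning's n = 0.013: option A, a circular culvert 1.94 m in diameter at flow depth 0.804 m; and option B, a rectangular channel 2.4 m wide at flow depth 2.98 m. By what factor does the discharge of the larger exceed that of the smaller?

9.83

Channel A: For a circular section of diameter D = 1.94 m at depth y = 0.804 m, the central angle is θ = 2 arccos(1 − 2y/D) = 2.798 rad. Then A = (D²/8)(θ − sin θ) = 1.158 m² and P = Dθ/2 = 2.714 m. Hydraulic radius R = A/P = 1.158/2.714 = 0.4265 m. Q_A = (1/0.013)·1.158·0.4265^(2/3)·√0.0082 = 4.569 m³/s.
Channel B: Flow area A = b·y = 2.4 × 2.98 = 7.152 m². Wetted perimeter P = b + 2y = 2.4 + 2×2.98 = 8.36 m. Hydraulic radius R = A/P = 7.152/8.36 = 0.8555 m. Q_B = (1/0.013)·7.152·0.8555^(2/3)·√0.0082 = 44.9 m³/s.
The larger discharge is 44.9 m³/s and the smaller is 4.569 m³/s; the ratio is 9.83.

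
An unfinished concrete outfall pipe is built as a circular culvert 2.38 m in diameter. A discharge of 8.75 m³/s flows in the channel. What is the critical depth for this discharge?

At critical depth, Q² T / (g A³) = 1, i.e. A³/T = Q²/g = 8.75²/9.81 = 7.805.
At y = 1.72 m: A³/T = 19.15 — high.
At y = 0.943 m: A³/T = 1.897 — low.
At y = 1.36 m: A³/T = 7.702 — matches.

y_c = 1.36 m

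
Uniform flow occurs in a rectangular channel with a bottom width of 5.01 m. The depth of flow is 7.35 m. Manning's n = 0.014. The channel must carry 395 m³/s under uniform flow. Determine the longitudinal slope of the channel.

Flow area A = b·y = 5.01 × 7.35 = 36.82 m². Wetted perimeter P = b + 2y = 5.01 + 2×7.35 = 19.71 m.
Hydraulic radius R = A/P = 36.82/19.71 = 1.868 m.
From Manning's equation, S = [nQ / (1 A R^(2/3))]² = [0.014 × 395 / (1 × 36.82 × 1.868^(2/3))]² = 0.0098.

S = 0.0098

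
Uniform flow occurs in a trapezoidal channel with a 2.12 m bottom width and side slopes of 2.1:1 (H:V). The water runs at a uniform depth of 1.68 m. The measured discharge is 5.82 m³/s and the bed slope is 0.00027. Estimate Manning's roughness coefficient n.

With bottom width b = 2.12 m and side slope z = 2.1: A = (b + zy)y = (2.12 + 2.1×1.68)×1.68 = 9.489 m²; P = b + 2y√(1+z²) = 2.12 + 2×1.68×2.326 = 9.935 m.
Hydraulic radius R = A/P = 9.489/9.935 = 0.9551 m.
Rearranging Manning's equation: n = (1/Q) A R^(2/3) S^(1/2) = (1/5.82) × 9.489 × 0.9551^(2/3) × √0.00027 = 0.026.

n = 0.026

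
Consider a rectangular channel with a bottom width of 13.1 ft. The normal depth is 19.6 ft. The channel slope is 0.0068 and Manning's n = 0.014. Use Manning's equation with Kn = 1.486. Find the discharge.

Q = 6490 ft³/s

Flow area A = b·y = 13.1 × 19.6 = 256.8 ft². Wetted perimeter P = b + 2y = 13.1 + 2×19.6 = 52.3 ft.
Hydraulic radius R = A/P = 256.8/52.3 = 4.909 ft.
Manning's equation: Q = (1.486/n) A R^(2/3) S^(1/2) = (1.486/0.014) × 256.8 × 4.909^(2/3) × 0.0068^(1/2) = 6490 ft³/s.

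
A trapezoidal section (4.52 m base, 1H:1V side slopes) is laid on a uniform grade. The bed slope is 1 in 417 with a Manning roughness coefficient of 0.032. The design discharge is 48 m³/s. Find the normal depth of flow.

y_n = 2.94 m

Manning's equation rearranged: A R^(2/3) = nQ / (1·√S) = 0.032 × 48 / (√0.002398) = 31.37.
Trying y = 3.2 m: A R^(2/3) = 36.83 — high.
Trying y = 2.94 m: A R^(2/3) = 31.35 — close enough.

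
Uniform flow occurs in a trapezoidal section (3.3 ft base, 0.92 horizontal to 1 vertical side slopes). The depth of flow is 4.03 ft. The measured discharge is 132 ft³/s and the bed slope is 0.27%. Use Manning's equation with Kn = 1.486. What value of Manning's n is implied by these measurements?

n = 0.0261

With bottom width b = 3.3 ft and side slope z = 0.92: A = (b + zy)y = (3.3 + 0.92×4.03)×4.03 = 28.24 ft²; P = b + 2y√(1+z²) = 3.3 + 2×4.03×1.359 = 14.25 ft.
Hydraulic radius R = A/P = 28.24/14.25 = 1.982 ft.
Rearranging Manning's equation: n = (1.486/Q) A R^(2/3) S^(1/2) = (1.486/132) × 28.24 × 1.982^(2/3) × √0.0027 = 0.0261.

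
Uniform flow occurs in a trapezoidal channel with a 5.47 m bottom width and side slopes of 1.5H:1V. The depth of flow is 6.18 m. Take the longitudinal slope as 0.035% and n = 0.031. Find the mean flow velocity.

V = 1.33 m/s

With bottom width b = 5.47 m and side slope z = 1.5: A = (b + zy)y = (5.47 + 1.5×6.18)×6.18 = 91.09 m²; P = b + 2y√(1+z²) = 5.47 + 2×6.18×1.803 = 27.75 m.
Hydraulic radius R = A/P = 91.09/27.75 = 3.282 m.
From Manning's equation, V = (1/n) R^(2/3) S^(1/2) = (1/0.031) × 3.282^(2/3) × 0.00035^(1/2) = 1.33 m/s.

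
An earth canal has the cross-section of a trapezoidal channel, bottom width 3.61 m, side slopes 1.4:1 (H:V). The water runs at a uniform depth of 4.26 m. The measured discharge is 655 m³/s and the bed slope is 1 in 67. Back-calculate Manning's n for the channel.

With bottom width b = 3.61 m and side slope z = 1.4: A = (b + zy)y = (3.61 + 1.4×4.26)×4.26 = 40.79 m²; P = b + 2y√(1+z²) = 3.61 + 2×4.26×1.72 = 18.27 m.
Hydraulic radius R = A/P = 40.79/18.27 = 2.233 m.
Rearranging Manning's equation: n = (1/Q) A R^(2/3) S^(1/2) = (1/655) × 40.79 × 2.233^(2/3) × √0.01493 = 0.013.

n = 0.013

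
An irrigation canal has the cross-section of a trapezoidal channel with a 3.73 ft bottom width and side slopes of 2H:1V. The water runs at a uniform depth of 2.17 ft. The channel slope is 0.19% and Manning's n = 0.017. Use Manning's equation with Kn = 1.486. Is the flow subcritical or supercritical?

subcritical

With bottom width b = 3.73 ft and side slope z = 2: A = (b + zy)y = (3.73 + 2×2.17)×2.17 = 17.51 ft²; P = b + 2y√(1+z²) = 3.73 + 2×2.17×2.236 = 13.43 ft.
Hydraulic radius R = A/P = 17.51/13.43 = 1.303 ft.
V = (1.486/n) R^(2/3) √S = (1.486/0.017) × 1.303^(2/3) × √0.0019 = 4.547 ft/s. Hydraulic depth D_h = A/T = 17.51/12.41 = 1.411 ft.
Froude number Fr = V/√(g·D_h) = 4.547/√(32.2×1.411) = 0.674, which is less than 1, so the flow is subcritical.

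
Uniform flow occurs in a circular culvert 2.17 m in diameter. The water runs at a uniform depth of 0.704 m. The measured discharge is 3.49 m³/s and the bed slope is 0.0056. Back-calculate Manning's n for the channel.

For a circular section of diameter D = 2.17 m at depth y = 0.704 m, the central angle is θ = 2 arccos(1 − 2y/D) = 2.424 rad. Then A = (D²/8)(θ − sin θ) = 1.04 m² and P = Dθ/2 = 2.63 m.
Hydraulic radius R = A/P = 1.04/2.63 = 0.3953 m.
Rearranging Manning's equation: n = (1/Q) A R^(2/3) S^(1/2) = (1/3.49) × 1.04 × 0.3953^(2/3) × √0.0056 = 0.012.

n = 0.012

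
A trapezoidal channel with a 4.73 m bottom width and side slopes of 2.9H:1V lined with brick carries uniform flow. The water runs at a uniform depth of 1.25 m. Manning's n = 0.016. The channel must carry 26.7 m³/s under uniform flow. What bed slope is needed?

With bottom width b = 4.73 m and side slope z = 2.9: A = (b + zy)y = (4.73 + 2.9×1.25)×1.25 = 10.44 m²; P = b + 2y√(1+z²) = 4.73 + 2×1.25×3.068 = 12.4 m.
Hydraulic radius R = A/P = 10.44/12.4 = 0.8423 m.
From Manning's equation, S = [nQ / (1 A R^(2/3))]² = [0.016 × 26.7 / (1 × 10.44 × 0.8423^(2/3))]² = 0.0021.

S = 0.0021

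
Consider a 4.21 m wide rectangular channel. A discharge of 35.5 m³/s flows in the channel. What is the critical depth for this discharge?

For a rectangular channel, critical depth y_c = (q²/g)^(1/3) where q = Q/b = 35.5/4.21 = 8.432 m²/s.
So y_c = (8.432²/9.81)^(1/3) = 1.94 m.

y_c = 1.94 m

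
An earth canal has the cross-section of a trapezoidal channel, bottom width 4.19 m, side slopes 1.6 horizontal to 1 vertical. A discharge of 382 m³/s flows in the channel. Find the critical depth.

y_c = 5.35 m

At critical depth, Q² T / (g A³) = 1, i.e. A³/T = Q²/g = 382²/9.81 = 14880.
Try y = 3.74 m: A³/T = 3410 — short.
Try y = 5.99 m: A³/T = 24050 — over.
Try y = 5.35 m: A³/T = 14890 — matches.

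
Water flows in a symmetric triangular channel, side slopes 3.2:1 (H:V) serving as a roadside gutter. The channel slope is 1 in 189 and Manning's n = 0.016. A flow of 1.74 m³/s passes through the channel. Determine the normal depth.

Manning's equation rearranged: A R^(2/3) = nQ / (1·√S) = 0.016 × 1.74 / (√0.005291) = 0.3827.
At y = 0.675 m: A R^(2/3) = 0.6851 — too large.
At y = 0.543 m: A R^(2/3) = 0.3835 — close enough.

y_n = 0.543 m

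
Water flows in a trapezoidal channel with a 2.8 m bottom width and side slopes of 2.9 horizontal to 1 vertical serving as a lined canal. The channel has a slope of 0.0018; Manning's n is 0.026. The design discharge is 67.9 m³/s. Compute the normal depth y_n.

Manning's equation rearranged: A R^(2/3) = nQ / (1·√S) = 0.026 × 67.9 / (√0.0018) = 41.61.
Trying y = 2.48 m: A R^(2/3) = 30.65 — too small.
Trying y = 3.29 m: A R^(2/3) = 59.33 — too large.
Trying y = 2.83 m: A R^(2/3) = 41.63 — close enough.

y_n = 2.83 m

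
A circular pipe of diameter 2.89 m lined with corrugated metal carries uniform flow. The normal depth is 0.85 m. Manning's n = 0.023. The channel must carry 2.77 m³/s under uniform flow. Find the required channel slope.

S = 0.0041

For a circular section of diameter D = 2.89 m at depth y = 0.85 m, the central angle is θ = 2 arccos(1 − 2y/D) = 2.293 rad. Then A = (D²/8)(θ − sin θ) = 1.61 m² and P = Dθ/2 = 3.313 m.
Hydraulic radius R = A/P = 1.61/3.313 = 0.486 m.
From Manning's equation, S = [nQ / (1 A R^(2/3))]² = [0.023 × 2.77 / (1 × 1.61 × 0.486^(2/3))]² = 0.0041.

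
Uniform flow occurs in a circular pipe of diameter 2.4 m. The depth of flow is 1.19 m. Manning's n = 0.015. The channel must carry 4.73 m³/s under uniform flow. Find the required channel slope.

For a circular section of diameter D = 2.4 m at depth y = 1.19 m, the central angle is θ = 2 arccos(1 − 2y/D) = 3.125 rad. Then A = (D²/8)(θ − sin θ) = 2.238 m² and P = Dθ/2 = 3.75 m.
Hydraulic radius R = A/P = 2.238/3.75 = 0.5968 m.
From Manning's equation, S = [nQ / (1 A R^(2/3))]² = [0.015 × 4.73 / (1 × 2.238 × 0.5968^(2/3))]² = 0.002.

S = 0.002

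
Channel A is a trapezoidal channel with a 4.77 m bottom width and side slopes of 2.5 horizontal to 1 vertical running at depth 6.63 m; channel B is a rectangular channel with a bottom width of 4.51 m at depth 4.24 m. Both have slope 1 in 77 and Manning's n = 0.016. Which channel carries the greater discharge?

Channel A: With bottom width b = 4.77 m and side slope z = 2.5: A = (b + zy)y = (4.77 + 2.5×6.63)×6.63 = 141.5 m²; P = b + 2y√(1+z²) = 4.77 + 2×6.63×2.693 = 40.47 m. Hydraulic radius R = A/P = 141.5/40.47 = 3.497 m. Q_A = (1/0.016)·141.5·3.497^(2/3)·√0.01299 = 2322 m³/s.
Channel B: Flow area A = b·y = 4.51 × 4.24 = 19.12 m². Wetted perimeter P = b + 2y = 4.51 + 2×4.24 = 12.99 m. Hydraulic radius R = A/P = 19.12/12.99 = 1.472 m. Q_B = (1/0.016)·19.12·1.472^(2/3)·√0.01299 = 176.3 m³/s.
Q_A = 2322 m³/s vs Q_B = 176.3 m³/s, so channel A carries more.

channel A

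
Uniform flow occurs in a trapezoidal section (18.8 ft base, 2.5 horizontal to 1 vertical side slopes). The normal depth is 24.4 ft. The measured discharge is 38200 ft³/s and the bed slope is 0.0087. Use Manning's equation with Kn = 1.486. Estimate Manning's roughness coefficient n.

With bottom width b = 18.8 ft and side slope z = 2.5: A = (b + zy)y = (18.8 + 2.5×24.4)×24.4 = 1947 ft²; P = b + 2y√(1+z²) = 18.8 + 2×24.4×2.693 = 150.2 ft.
Hydraulic radius R = A/P = 1947/150.2 = 12.96 ft.
Rearranging Manning's equation: n = (1.486/Q) A R^(2/3) S^(1/2) = (1.486/38200) × 1947 × 12.96^(2/3) × √0.0087 = 0.039.

n = 0.039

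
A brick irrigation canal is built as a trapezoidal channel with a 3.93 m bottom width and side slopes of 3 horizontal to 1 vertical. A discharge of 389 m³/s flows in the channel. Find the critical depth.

At critical depth, Q² T / (g A³) = 1, i.e. A³/T = Q²/g = 389²/9.81 = 15430.
At y = 3.62 m: A³/T = 5983 — low.
At y = 5.15 m: A³/T = 28540 — high.
At y = 4.49 m: A³/T = 15450 — close enough.

y_c = 4.49 m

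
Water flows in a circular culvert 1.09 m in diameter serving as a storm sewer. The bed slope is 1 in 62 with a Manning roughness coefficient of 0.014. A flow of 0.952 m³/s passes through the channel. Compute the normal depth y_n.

y_n = 0.385 m

Manning's equation rearranged: A R^(2/3) = nQ / (1·√S) = 0.014 × 0.952 / (√0.01613) = 0.1049.
At y = 0.285 m: A R^(2/3) = 0.05871 — short.
At y = 0.477 m: A R^(2/3) = 0.1555 — over.
At y = 0.385 m: A R^(2/3) = 0.1049 — close enough.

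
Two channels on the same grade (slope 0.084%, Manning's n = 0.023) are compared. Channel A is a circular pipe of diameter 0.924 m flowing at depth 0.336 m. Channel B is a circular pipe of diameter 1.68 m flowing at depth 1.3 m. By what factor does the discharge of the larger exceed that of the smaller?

16.5

Channel A: For a circular section of diameter D = 0.924 m at depth y = 0.336 m, the central angle is θ = 2 arccos(1 − 2y/D) = 2.589 rad. Then A = (D²/8)(θ − sin θ) = 0.2203 m² and P = Dθ/2 = 1.196 m. Hydraulic radius R = A/P = 0.2203/1.196 = 0.1842 m. Q_A = (1/0.023)·0.2203·0.1842^(2/3)·√0.00084 = 0.08987 m³/s.
Channel B: For a circular section of diameter D = 1.68 m at depth y = 1.3 m, the central angle is θ = 2 arccos(1 − 2y/D) = 4.301 rad. Then A = (D²/8)(θ − sin θ) = 1.841 m² and P = Dθ/2 = 3.613 m. Hydraulic radius R = A/P = 1.841/3.613 = 0.5095 m. Q_B = (1/0.023)·1.841·0.5095^(2/3)·√0.00084 = 1.48 m³/s.
The larger discharge is 1.48 m³/s and the smaller is 0.08987 m³/s; the ratio is 16.5.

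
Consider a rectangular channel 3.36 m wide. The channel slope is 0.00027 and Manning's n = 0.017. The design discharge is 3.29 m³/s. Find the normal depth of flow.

Manning's equation rearranged: A R^(2/3) = nQ / (1·√S) = 0.017 × 3.29 / (√0.00027) = 3.404.
At y = 1.36 m: A R^(2/3) = 3.777 — too large.
At y = 1.26 m: A R^(2/3) = 3.401 — ≈ 3.404.

y_n = 1.26 m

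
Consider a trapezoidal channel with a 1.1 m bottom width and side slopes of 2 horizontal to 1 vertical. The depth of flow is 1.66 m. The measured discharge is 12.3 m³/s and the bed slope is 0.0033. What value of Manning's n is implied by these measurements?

n = 0.031

With bottom width b = 1.1 m and side slope z = 2: A = (b + zy)y = (1.1 + 2×1.66)×1.66 = 7.337 m²; P = b + 2y√(1+z²) = 1.1 + 2×1.66×2.236 = 8.524 m.
Hydraulic radius R = A/P = 7.337/8.524 = 0.8608 m.
Rearranging Manning's equation: n = (1/Q) A R^(2/3) S^(1/2) = (1/12.3) × 7.337 × 0.8608^(2/3) × √0.0033 = 0.031.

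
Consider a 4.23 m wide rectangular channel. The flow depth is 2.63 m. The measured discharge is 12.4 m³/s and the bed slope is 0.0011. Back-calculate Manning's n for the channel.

Flow area A = b·y = 4.23 × 2.63 = 11.12 m². Wetted perimeter P = b + 2y = 4.23 + 2×2.63 = 9.49 m.
Hydraulic radius R = A/P = 11.12/9.49 = 1.172 m.
Rearranging Manning's equation: n = (1/Q) A R^(2/3) S^(1/2) = (1/12.4) × 11.12 × 1.172^(2/3) × √0.0011 = 0.0331.

n = 0.0331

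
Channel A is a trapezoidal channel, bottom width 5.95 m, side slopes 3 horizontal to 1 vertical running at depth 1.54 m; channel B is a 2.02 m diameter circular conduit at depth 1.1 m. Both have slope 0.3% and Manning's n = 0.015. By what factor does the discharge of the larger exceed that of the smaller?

Channel A: With bottom width b = 5.95 m and side slope z = 3: A = (b + zy)y = (5.95 + 3×1.54)×1.54 = 16.28 m²; P = b + 2y√(1+z²) = 5.95 + 2×1.54×3.162 = 15.69 m. Hydraulic radius R = A/P = 16.28/15.69 = 1.037 m. Q_A = (1/0.015)·16.28·1.037^(2/3)·√0.003 = 60.91 m³/s.
Channel B: For a circular section of diameter D = 2.02 m at depth y = 1.1 m, the central angle is θ = 2 arccos(1 − 2y/D) = 3.32 rad. Then A = (D²/8)(θ − sin θ) = 1.784 m² and P = Dθ/2 = 3.353 m. Hydraulic radius R = A/P = 1.784/3.353 = 0.532 m. Q_B = (1/0.015)·1.784·0.532^(2/3)·√0.003 = 4.277 m³/s.
The larger discharge is 60.91 m³/s and the smaller is 4.277 m³/s; the ratio is 14.2.

14.2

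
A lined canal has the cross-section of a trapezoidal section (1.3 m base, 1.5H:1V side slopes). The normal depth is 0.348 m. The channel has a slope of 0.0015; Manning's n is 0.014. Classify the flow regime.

With bottom width b = 1.3 m and side slope z = 1.5: A = (b + zy)y = (1.3 + 1.5×0.348)×0.348 = 0.6341 m²; P = b + 2y√(1+z²) = 1.3 + 2×0.348×1.803 = 2.555 m.
Hydraulic radius R = A/P = 0.6341/2.555 = 0.2482 m.
V = (1/n) R^(2/3) √S = (1/0.014) × 0.2482^(2/3) × √0.0015 = 1.093 m/s. Hydraulic depth D_h = A/T = 0.6341/2.344 = 0.2705 m.
Froude number Fr = V/√(g·D_h) = 1.093/√(9.81×0.2705) = 0.671, which is less than 1, so the flow is subcritical.

subcritical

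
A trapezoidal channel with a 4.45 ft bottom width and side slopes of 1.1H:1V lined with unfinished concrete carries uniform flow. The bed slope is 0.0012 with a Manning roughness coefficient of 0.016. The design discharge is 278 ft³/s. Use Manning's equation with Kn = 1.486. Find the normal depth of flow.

y_n = 4.81 ft

Manning's equation rearranged: A R^(2/3) = nQ / (1.486·√S) = 0.016 × 278 / (1.486 × √0.0012) = 86.41.
Try y = 3.5 ft: A R^(2/3) = 45.43 — low.
Try y = 5.33 ft: A R^(2/3) = 106.8 — high.
Try y = 4.81 ft: A R^(2/3) = 86.28 — ≈ 86.41.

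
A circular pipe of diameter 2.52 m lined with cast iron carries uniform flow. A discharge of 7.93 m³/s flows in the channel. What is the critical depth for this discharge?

At critical depth, Q² T / (g A³) = 1, i.e. A³/T = Q²/g = 7.93²/9.81 = 6.41.
Try y = 0.991 m: A³/T = 2.453 — too small.
Try y = 1.58 m: A³/T = 14.63 — too large.
Try y = 1.27 m: A³/T = 6.343 — close enough.

y_c = 1.27 m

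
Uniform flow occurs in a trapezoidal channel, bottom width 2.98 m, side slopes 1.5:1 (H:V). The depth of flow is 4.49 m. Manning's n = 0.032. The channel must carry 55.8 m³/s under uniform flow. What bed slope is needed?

S = 0.00056

With bottom width b = 2.98 m and side slope z = 1.5: A = (b + zy)y = (2.98 + 1.5×4.49)×4.49 = 43.62 m²; P = b + 2y√(1+z²) = 2.98 + 2×4.49×1.803 = 19.17 m.
Hydraulic radius R = A/P = 43.62/19.17 = 2.276 m.
From Manning's equation, S = [nQ / (1 A R^(2/3))]² = [0.032 × 55.8 / (1 × 43.62 × 2.276^(2/3))]² = 0.00056.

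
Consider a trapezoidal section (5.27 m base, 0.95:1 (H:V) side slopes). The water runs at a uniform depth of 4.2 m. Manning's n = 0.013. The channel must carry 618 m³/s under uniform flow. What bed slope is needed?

S = 0.014

With bottom width b = 5.27 m and side slope z = 0.95: A = (b + zy)y = (5.27 + 0.95×4.2)×4.2 = 38.89 m²; P = b + 2y√(1+z²) = 5.27 + 2×4.2×1.379 = 16.86 m.
Hydraulic radius R = A/P = 38.89/16.86 = 2.307 m.
From Manning's equation, S = [nQ / (1 A R^(2/3))]² = [0.013 × 618 / (1 × 38.89 × 2.307^(2/3))]² = 0.014.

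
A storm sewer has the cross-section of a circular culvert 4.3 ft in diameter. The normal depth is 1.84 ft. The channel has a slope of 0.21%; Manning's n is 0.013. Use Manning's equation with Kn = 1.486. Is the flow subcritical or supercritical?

subcritical

For a circular section of diameter D = 4.3 ft at depth y = 1.84 ft, the central angle is θ = 2 arccos(1 − 2y/D) = 2.852 rad. Then A = (D²/8)(θ − sin θ) = 5.933 ft² and P = Dθ/2 = 6.132 ft.
Hydraulic radius R = A/P = 5.933/6.132 = 0.9674 ft.
V = (1.486/n) R^(2/3) √S = (1.486/0.013) × 0.9674^(2/3) × √0.0021 = 5.124 ft/s. Hydraulic depth D_h = A/T = 5.933/4.255 = 1.394 ft.
Froude number Fr = V/√(g·D_h) = 5.124/√(32.2×1.394) = 0.765, which is less than 1, so the flow is subcritical.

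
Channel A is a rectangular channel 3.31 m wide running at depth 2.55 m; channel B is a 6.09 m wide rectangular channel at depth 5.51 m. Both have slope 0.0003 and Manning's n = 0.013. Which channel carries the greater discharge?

channel B

Channel A: Flow area A = b·y = 3.31 × 2.55 = 8.441 m². Wetted perimeter P = b + 2y = 3.31 + 2×2.55 = 8.41 m. Hydraulic radius R = A/P = 8.441/8.41 = 1.004 m. Q_A = (1/0.013)·8.441·1.004^(2/3)·√0.0003 = 11.27 m³/s.
Channel B: Flow area A = b·y = 6.09 × 5.51 = 33.56 m². Wetted perimeter P = b + 2y = 6.09 + 2×5.51 = 17.11 m. Hydraulic radius R = A/P = 33.56/17.11 = 1.961 m. Q_B = (1/0.013)·33.56·1.961^(2/3)·√0.0003 = 70.05 m³/s.
Q_A = 11.27 m³/s vs Q_B = 70.05 m³/s, so channel B carries more.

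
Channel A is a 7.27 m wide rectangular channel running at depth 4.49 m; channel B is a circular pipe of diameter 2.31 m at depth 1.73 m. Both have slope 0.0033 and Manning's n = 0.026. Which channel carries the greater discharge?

channel A

Channel A: Flow area A = b·y = 7.27 × 4.49 = 32.64 m². Wetted perimeter P = b + 2y = 7.27 + 2×4.49 = 16.25 m. Hydraulic radius R = A/P = 32.64/16.25 = 2.009 m. Q_A = (1/0.026)·32.64·2.009^(2/3)·√0.0033 = 114.8 m³/s.
Channel B: For a circular section of diameter D = 2.31 m at depth y = 1.73 m, the central angle is θ = 2 arccos(1 − 2y/D) = 4.184 rad. Then A = (D²/8)(θ − sin θ) = 3.367 m² and P = Dθ/2 = 4.832 m. Hydraulic radius R = A/P = 3.367/4.832 = 0.6967 m. Q_B = (1/0.026)·3.367·0.6967^(2/3)·√0.0033 = 5.846 m³/s.
Q_A = 114.8 m³/s vs Q_B = 5.846 m³/s, so channel A carries more.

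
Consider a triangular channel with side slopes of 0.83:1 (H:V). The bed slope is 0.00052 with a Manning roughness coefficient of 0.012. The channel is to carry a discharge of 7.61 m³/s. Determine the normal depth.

y_n = 2.4 m

Manning's equation rearranged: A R^(2/3) = nQ / (1·√S) = 0.012 × 7.61 / (√0.00052) = 4.005.
Trying y = 2.98 m: A R^(2/3) = 7.131 — high.
Trying y = 1.73 m: A R^(2/3) = 1.672 — low.
Trying y = 2.4 m: A R^(2/3) = 4.004 — close enough.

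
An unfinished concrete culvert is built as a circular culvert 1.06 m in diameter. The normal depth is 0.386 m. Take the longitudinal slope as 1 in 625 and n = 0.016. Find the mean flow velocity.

V = 0.888 m/s

For a circular section of diameter D = 1.06 m at depth y = 0.386 m, the central angle is θ = 2 arccos(1 − 2y/D) = 2.591 rad. Then A = (D²/8)(θ − sin θ) = 0.2905 m² and P = Dθ/2 = 1.373 m.
Hydraulic radius R = A/P = 0.2905/1.373 = 0.2115 m.
From Manning's equation, V = (1/n) R^(2/3) S^(1/2) = (1/0.016) × 0.2115^(2/3) × 0.0016^(1/2) = 0.888 m/s.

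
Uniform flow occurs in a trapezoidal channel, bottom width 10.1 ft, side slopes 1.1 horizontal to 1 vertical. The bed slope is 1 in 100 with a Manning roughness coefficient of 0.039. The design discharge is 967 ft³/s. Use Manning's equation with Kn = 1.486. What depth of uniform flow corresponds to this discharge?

y_n = 6.25 ft

Manning's equation rearranged: A R^(2/3) = nQ / (1.486·√S) = 0.039 × 967 / (1.486 × √0.01) = 253.8.
At y = 5.13 ft: A R^(2/3) = 174.8 — short.
At y = 7.79 ft: A R^(2/3) = 388.9 — over.
At y = 6.25 ft: A R^(2/3) = 253.7 — ≈ 253.8.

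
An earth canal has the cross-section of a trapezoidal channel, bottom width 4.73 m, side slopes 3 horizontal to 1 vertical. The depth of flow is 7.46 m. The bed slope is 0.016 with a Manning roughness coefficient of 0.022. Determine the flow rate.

Q = 2880 m³/s

With bottom width b = 4.73 m and side slope z = 3: A = (b + zy)y = (4.73 + 3×7.46)×7.46 = 202.2 m²; P = b + 2y√(1+z²) = 4.73 + 2×7.46×3.162 = 51.91 m.
Hydraulic radius R = A/P = 202.2/51.91 = 3.896 m.
Manning's equation: Q = (1/n) A R^(2/3) S^(1/2) = (1/0.022) × 202.2 × 3.896^(2/3) × 0.016^(1/2) = 2880 m³/s.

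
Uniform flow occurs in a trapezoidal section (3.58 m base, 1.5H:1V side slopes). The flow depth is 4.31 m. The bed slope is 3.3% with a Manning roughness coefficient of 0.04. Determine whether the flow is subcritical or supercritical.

With bottom width b = 3.58 m and side slope z = 1.5: A = (b + zy)y = (3.58 + 1.5×4.31)×4.31 = 43.29 m²; P = b + 2y√(1+z²) = 3.58 + 2×4.31×1.803 = 19.12 m.
Hydraulic radius R = A/P = 43.29/19.12 = 2.264 m.
V = (1/n) R^(2/3) √S = (1/0.04) × 2.264^(2/3) × √0.033 = 7.831 m/s. Hydraulic depth D_h = A/T = 43.29/16.51 = 2.622 m.
Froude number Fr = V/√(g·D_h) = 7.831/√(9.81×2.622) = 1.54, which is greater than 1, so the flow is supercritical.

supercritical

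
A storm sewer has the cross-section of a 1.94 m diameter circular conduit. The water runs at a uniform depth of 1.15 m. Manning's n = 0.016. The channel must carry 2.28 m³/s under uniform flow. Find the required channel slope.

S = 0.000919

For a circular section of diameter D = 1.94 m at depth y = 1.15 m, the central angle is θ = 2 arccos(1 − 2y/D) = 3.515 rad. Then A = (D²/8)(θ − sin θ) = 1.825 m² and P = Dθ/2 = 3.409 m.
Hydraulic radius R = A/P = 1.825/3.409 = 0.5353 m.
From Manning's equation, S = [nQ / (1 A R^(2/3))]² = [0.016 × 2.28 / (1 × 1.825 × 0.5353^(2/3))]² = 0.000919.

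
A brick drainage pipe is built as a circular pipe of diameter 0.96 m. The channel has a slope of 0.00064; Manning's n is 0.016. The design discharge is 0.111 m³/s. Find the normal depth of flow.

y_n = 0.328 m

Manning's equation rearranged: A R^(2/3) = nQ / (1·√S) = 0.016 × 0.111 / (√0.00064) = 0.0702.
Try y = 0.367 m: A R^(2/3) = 0.08667 — too large.
Try y = 0.23 m: A R^(2/3) = 0.03519 — too small.
Try y = 0.328 m: A R^(2/3) = 0.07023 — matches.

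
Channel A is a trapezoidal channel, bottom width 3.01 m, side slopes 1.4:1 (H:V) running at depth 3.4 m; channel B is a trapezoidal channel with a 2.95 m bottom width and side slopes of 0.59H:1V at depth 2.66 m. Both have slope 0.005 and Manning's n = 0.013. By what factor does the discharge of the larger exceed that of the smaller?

2.7

Channel A: With bottom width b = 3.01 m and side slope z = 1.4: A = (b + zy)y = (3.01 + 1.4×3.4)×3.4 = 26.42 m²; P = b + 2y√(1+z²) = 3.01 + 2×3.4×1.72 = 14.71 m. Hydraulic radius R = A/P = 26.42/14.71 = 1.796 m. Q_A = (1/0.013)·26.42·1.796^(2/3)·√0.005 = 212.3 m³/s.
Channel B: With bottom width b = 2.95 m and side slope z = 0.59: A = (b + zy)y = (2.95 + 0.59×2.66)×2.66 = 12.02 m²; P = b + 2y√(1+z²) = 2.95 + 2×2.66×1.161 = 9.127 m. Hydraulic radius R = A/P = 12.02/9.127 = 1.317 m. Q_B = (1/0.013)·12.02·1.317^(2/3)·√0.005 = 78.57 m³/s.
The larger discharge is 212.3 m³/s and the smaller is 78.57 m³/s; the ratio is 2.7.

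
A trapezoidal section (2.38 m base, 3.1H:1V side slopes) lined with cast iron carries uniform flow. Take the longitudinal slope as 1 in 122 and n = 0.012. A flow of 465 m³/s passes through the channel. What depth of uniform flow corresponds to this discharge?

y_n = 3.33 m

Manning's equation rearranged: A R^(2/3) = nQ / (1·√S) = 0.012 × 465 / (√0.008197) = 61.63.
At y = 3.79 m: A R^(2/3) = 84.38 — too large.
At y = 2.62 m: A R^(2/3) = 34.68 — too small.
At y = 3.33 m: A R^(2/3) = 61.6 — close enough.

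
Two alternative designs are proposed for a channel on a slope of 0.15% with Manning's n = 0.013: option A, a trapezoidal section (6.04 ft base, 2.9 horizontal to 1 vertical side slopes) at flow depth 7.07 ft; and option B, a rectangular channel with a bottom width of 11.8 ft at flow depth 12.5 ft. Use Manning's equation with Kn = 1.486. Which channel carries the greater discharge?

channel A

Channel A: With bottom width b = 6.04 ft and side slope z = 2.9: A = (b + zy)y = (6.04 + 2.9×7.07)×7.07 = 187.7 ft²; P = b + 2y√(1+z²) = 6.04 + 2×7.07×3.068 = 49.42 ft. Hydraulic radius R = A/P = 187.7/49.42 = 3.798 ft. Q_A = (1.486/0.013)·187.7·3.798^(2/3)·√0.0015 = 2022 ft³/s.
Channel B: Flow area A = b·y = 11.8 × 12.5 = 147.5 ft². Wetted perimeter P = b + 2y = 11.8 + 2×12.5 = 36.8 ft. Hydraulic radius R = A/P = 147.5/36.8 = 4.008 ft. Q_B = (1.486/0.013)·147.5·4.008^(2/3)·√0.0015 = 1648 ft³/s.
Q_A = 2022 ft³/s vs Q_B = 1648 ft³/s, so channel A carries more.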